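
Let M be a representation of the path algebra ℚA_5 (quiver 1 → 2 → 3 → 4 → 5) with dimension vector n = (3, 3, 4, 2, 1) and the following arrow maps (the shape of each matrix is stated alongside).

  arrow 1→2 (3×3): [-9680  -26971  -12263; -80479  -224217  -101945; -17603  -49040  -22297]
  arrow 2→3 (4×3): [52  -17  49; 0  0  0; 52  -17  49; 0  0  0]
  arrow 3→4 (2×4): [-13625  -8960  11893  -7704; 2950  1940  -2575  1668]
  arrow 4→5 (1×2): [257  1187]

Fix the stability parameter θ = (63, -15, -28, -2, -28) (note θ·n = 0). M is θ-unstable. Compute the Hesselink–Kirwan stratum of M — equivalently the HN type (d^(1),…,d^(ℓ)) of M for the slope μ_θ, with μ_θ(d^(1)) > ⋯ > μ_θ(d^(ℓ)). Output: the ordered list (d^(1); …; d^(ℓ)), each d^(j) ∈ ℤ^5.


Via rank(M_{q-1}∘⋯∘M_p): M ≅ I[1,2]^2, I[1,5], I[3,3]^2, I[3,4].
μ_θ-semistable layers: μ^(1)=24; μ^(2)=-2; μ^(3)=-28

((2, 2, 0, 0, 0); (1, 1, 1, 2, 1); (0, 0, 3, 0, 0))


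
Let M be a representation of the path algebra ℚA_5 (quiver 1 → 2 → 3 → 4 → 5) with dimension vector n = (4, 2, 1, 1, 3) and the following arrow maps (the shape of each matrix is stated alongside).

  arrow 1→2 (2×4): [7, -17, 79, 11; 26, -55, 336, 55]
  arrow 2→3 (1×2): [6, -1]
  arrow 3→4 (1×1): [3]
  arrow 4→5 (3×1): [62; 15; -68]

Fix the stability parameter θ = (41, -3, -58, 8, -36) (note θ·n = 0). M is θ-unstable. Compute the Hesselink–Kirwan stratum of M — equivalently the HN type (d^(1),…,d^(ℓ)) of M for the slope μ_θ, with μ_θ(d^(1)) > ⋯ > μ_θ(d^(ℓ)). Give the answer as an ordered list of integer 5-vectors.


Interval decomposition of M: I[1,1]^2, I[1,2], I[1,5], I[5,5]^2.
HN type (ℓ=4): μ^(1)=41; μ^(2)=19; μ^(3)=-48/5; μ^(4)=-36

((2, 0, 0, 0, 0); (1, 1, 0, 0, 0); (1, 1, 1, 1, 1); (0, 0, 0, 0, 2))


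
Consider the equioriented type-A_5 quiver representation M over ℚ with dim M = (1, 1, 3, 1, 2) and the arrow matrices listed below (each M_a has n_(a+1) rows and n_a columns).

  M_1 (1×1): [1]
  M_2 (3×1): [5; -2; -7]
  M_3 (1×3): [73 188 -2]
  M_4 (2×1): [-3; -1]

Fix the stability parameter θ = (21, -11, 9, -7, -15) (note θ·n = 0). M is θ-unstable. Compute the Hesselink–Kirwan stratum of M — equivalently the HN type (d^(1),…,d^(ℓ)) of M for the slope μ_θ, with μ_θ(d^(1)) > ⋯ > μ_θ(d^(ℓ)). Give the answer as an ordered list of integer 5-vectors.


Via rank(M_{q-1}∘⋯∘M_p): M ≅ I[1,5], I[3,3]^2, I[5,5].
μ_θ-semistable layers: μ^(1)=9; μ^(2)=-3/5; μ^(3)=-15

((0, 0, 2, 0, 0); (1, 1, 1, 1, 1); (0, 0, 0, 0, 1))


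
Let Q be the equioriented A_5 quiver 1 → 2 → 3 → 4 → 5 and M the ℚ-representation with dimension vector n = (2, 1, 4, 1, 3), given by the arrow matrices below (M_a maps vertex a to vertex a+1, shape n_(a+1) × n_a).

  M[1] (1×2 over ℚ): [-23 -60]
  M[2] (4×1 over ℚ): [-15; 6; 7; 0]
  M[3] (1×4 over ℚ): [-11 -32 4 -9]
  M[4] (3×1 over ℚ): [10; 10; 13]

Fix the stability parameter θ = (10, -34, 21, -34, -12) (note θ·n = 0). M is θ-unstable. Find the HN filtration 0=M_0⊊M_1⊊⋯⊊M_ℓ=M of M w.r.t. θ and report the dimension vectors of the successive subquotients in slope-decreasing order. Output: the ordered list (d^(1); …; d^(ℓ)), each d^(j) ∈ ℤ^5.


Interval decomposition of M: I[1,1], I[1,5], I[3,3]^3, I[5,5]^2.
HN type (ℓ=4): μ^(1)=21; μ^(2)=10; μ^(3)=-25/3; μ^(4)=-12

((0, 0, 3, 0, 0); (1, 0, 0, 0, 0); (0, 0, 1, 1, 1); (1, 1, 0, 0, 2))


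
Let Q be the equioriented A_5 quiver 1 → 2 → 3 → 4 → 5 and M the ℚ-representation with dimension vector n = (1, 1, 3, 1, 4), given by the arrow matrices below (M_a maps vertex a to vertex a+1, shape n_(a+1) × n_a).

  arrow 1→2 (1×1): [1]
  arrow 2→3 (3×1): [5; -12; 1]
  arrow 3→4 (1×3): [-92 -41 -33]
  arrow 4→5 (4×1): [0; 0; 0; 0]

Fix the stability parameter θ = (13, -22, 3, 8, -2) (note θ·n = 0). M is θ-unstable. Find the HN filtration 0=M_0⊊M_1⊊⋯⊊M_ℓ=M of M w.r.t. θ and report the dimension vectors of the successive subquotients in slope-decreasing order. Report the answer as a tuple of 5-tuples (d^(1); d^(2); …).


Interval decomposition of M: I[1,4], I[3,3]^2, I[5,5]^4.
HN type (ℓ=4): μ^(1)=8; μ^(2)=3; μ^(3)=-2; μ^(4)=-9/2

((0, 0, 0, 1, 0); (0, 0, 3, 0, 0); (0, 0, 0, 0, 4); (1, 1, 0, 0, 0))


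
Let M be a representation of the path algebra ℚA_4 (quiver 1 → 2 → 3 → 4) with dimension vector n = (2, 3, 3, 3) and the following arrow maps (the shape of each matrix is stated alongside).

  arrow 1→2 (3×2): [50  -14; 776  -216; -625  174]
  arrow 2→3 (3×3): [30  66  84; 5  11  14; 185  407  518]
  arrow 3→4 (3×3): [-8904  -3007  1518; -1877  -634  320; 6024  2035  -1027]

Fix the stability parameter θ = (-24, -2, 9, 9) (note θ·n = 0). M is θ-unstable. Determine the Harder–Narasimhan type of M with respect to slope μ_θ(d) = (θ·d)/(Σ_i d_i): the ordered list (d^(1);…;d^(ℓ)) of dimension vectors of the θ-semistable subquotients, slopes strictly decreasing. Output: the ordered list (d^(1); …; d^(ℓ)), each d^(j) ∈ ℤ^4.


Via rank(M_{q-1}∘⋯∘M_p): M ≅ I[1,2], I[1,4], I[2,2], I[3,4]^2.
μ_θ-semistable layers: μ^(1)=9; μ^(2)=-2; μ^(3)=-24

((0, 0, 3, 3); (0, 3, 0, 0); (2, 0, 0, 0))


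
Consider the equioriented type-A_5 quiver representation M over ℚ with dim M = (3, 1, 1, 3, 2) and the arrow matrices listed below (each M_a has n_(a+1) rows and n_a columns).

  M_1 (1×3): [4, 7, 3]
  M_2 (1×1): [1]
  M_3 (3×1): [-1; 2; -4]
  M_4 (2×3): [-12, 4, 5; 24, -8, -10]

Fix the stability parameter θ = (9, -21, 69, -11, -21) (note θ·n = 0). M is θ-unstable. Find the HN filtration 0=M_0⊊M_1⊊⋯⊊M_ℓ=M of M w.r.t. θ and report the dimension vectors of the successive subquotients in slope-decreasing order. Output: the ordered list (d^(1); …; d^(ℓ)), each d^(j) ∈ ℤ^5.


Interval decomposition of M: I[1,1]^2, I[1,4], I[4,4], I[4,5], I[5,5].
HN type (ℓ=6): μ^(1)=29; μ^(2)=9; μ^(3)=-6; μ^(4)=-11; μ^(5)=-16; μ^(6)=-21

((0, 0, 1, 1, 0); (2, 0, 0, 0, 0); (1, 1, 0, 0, 0); (0, 0, 0, 1, 0); (0, 0, 0, 1, 1); (0, 0, 0, 0, 1))


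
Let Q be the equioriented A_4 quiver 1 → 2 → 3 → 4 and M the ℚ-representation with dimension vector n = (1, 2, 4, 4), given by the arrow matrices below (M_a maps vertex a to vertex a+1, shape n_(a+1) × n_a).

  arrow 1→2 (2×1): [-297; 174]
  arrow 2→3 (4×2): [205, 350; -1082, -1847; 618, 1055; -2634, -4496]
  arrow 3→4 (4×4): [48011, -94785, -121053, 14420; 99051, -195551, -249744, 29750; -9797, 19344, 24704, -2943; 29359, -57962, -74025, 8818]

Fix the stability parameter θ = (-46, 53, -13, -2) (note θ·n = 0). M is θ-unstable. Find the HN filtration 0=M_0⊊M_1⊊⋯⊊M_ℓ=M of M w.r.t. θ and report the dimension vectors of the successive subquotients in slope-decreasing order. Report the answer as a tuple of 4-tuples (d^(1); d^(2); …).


Barcode: M ≅ I[1,4], I[2,4], I[3,4]^2. HN layers by μ_θ (4 steps, strictly decreasing):
  μ^(1)=38/3; μ^(2)=-2; μ^(3)=-13; μ^(4)=-46

((0, 2, 2, 2); (0, 0, 0, 2); (0, 0, 2, 0); (1, 0, 0, 0))


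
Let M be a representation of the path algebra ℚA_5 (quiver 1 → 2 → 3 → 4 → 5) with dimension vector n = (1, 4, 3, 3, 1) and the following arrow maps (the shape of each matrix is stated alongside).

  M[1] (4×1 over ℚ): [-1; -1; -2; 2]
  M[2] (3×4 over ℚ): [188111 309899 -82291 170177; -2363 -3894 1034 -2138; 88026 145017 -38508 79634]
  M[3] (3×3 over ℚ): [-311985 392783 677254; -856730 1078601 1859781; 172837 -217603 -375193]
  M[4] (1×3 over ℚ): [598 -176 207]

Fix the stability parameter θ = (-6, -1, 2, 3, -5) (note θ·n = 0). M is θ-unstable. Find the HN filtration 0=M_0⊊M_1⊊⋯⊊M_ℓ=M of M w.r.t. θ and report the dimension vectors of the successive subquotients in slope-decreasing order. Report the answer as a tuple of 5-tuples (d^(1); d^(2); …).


Interval decomposition of M: I[1,4], I[2,2], I[2,4], I[2,5].
HN type (ℓ=5): μ^(1)=3; μ^(2)=2; μ^(3)=0; μ^(4)=-1; μ^(5)=-6

((0, 0, 0, 2, 0); (0, 0, 2, 0, 0); (0, 0, 1, 1, 1); (0, 4, 0, 0, 0); (1, 0, 0, 0, 0))


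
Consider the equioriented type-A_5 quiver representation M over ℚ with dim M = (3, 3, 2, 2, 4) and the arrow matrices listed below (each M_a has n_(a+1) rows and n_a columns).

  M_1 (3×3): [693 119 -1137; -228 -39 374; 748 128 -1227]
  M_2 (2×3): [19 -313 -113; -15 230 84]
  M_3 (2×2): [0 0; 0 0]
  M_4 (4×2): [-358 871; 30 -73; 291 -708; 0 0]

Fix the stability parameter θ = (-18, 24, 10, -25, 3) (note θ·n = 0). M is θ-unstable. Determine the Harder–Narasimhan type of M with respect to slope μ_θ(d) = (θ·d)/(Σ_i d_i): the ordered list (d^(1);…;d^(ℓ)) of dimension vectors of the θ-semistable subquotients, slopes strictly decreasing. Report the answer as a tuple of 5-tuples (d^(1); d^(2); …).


Interval decomposition of M: I[1,2], I[1,3]^2, I[4,5]^2, I[5,5]^2.
HN type (ℓ=5): μ^(1)=24; μ^(2)=17; μ^(3)=3; μ^(4)=-18; μ^(5)=-25

((0, 1, 0, 0, 0); (0, 2, 2, 0, 0); (0, 0, 0, 0, 4); (3, 0, 0, 0, 0); (0, 0, 0, 2, 0))


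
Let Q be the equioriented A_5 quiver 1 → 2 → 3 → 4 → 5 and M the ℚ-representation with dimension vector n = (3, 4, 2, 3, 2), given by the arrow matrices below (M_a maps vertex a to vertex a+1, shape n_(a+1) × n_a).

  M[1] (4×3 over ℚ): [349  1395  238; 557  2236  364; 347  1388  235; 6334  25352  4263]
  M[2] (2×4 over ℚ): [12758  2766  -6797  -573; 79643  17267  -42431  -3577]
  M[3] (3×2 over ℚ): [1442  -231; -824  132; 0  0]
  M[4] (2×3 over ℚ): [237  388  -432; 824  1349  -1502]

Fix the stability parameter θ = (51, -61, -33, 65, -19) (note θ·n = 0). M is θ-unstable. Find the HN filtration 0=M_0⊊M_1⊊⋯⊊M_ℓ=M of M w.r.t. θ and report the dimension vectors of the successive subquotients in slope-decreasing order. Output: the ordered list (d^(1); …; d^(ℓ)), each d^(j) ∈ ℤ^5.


Interval decomposition of M: I[1,2], I[1,3], I[1,5], I[2,2], I[4,4], I[4,5].
HN type (ℓ=5): μ^(1)=65; μ^(2)=23; μ^(3)=-5; μ^(4)=-43/3; μ^(5)=-61

((0, 0, 0, 1, 0); (0, 0, 0, 2, 2); (1, 1, 0, 0, 0); (2, 2, 2, 0, 0); (0, 1, 0, 0, 0))


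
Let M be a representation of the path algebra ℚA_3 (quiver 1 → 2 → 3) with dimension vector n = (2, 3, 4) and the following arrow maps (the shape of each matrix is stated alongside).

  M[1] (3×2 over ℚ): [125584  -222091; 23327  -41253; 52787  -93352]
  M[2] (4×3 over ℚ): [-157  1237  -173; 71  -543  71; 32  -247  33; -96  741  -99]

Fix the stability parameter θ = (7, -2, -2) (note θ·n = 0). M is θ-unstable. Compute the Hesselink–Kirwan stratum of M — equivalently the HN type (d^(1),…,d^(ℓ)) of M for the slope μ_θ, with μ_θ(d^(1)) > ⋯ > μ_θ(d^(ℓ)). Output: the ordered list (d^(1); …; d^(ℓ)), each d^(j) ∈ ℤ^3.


Via rank(M_{q-1}∘⋯∘M_p): M ≅ I[1,2], I[1,3], I[2,3], I[3,3]^2.
μ_θ-semistable layers: μ^(1)=5/2; μ^(2)=1; μ^(3)=-2

((1, 1, 0); (1, 1, 1); (0, 1, 3))


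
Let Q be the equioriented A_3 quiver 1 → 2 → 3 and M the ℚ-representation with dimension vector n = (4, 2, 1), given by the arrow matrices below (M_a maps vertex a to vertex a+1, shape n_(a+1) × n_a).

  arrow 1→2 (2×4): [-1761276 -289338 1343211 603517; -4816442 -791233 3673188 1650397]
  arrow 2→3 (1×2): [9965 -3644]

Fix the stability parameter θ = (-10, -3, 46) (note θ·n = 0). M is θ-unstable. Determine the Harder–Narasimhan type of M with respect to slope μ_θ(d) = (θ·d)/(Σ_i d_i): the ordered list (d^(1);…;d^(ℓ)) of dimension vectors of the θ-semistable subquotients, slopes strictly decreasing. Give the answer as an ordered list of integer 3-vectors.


Via rank(M_{q-1}∘⋯∘M_p): M ≅ I[1,1]^2, I[1,2], I[1,3].
μ_θ-semistable layers: μ^(1)=46; μ^(2)=-3; μ^(3)=-10

((0, 0, 1); (0, 2, 0); (4, 0, 0))


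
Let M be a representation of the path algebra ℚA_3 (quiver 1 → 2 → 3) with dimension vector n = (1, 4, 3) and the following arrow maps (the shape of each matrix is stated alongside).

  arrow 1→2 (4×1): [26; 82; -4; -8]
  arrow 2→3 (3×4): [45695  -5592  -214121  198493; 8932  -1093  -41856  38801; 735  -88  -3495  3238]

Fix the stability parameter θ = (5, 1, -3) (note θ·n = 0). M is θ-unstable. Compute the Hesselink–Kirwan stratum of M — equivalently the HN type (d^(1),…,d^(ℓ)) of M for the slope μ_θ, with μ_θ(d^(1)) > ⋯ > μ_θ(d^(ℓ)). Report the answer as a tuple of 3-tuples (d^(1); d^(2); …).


Interval decomposition of M: I[1,3], I[2,2], I[2,3]^2.
HN type (ℓ=2): μ^(1)=1; μ^(2)=-1

((1, 2, 1); (0, 2, 2))


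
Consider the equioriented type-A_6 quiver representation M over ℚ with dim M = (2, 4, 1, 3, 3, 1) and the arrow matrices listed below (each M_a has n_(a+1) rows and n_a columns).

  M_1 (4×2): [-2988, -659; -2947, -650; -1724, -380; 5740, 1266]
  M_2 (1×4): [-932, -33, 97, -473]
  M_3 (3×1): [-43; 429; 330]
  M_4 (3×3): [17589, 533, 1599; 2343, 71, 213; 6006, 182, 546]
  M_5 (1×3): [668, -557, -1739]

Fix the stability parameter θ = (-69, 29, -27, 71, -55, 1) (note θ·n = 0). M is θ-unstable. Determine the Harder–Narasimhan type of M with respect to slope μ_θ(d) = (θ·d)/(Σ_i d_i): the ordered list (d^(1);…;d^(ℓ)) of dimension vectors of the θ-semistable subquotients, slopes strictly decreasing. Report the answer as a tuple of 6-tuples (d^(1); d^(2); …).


Interval decomposition of M: I[1,2], I[1,4], I[2,2]^2, I[4,4], I[4,6], I[5,5]^2.
HN type (ℓ=6): μ^(1)=71; μ^(2)=29; μ^(3)=17/3; μ^(4)=1; μ^(5)=-55; μ^(6)=-69

((0, 0, 0, 2, 0, 0); (0, 3, 0, 0, 0, 0); (0, 0, 0, 1, 1, 1); (0, 1, 1, 0, 0, 0); (0, 0, 0, 0, 2, 0); (2, 0, 0, 0, 0, 0))


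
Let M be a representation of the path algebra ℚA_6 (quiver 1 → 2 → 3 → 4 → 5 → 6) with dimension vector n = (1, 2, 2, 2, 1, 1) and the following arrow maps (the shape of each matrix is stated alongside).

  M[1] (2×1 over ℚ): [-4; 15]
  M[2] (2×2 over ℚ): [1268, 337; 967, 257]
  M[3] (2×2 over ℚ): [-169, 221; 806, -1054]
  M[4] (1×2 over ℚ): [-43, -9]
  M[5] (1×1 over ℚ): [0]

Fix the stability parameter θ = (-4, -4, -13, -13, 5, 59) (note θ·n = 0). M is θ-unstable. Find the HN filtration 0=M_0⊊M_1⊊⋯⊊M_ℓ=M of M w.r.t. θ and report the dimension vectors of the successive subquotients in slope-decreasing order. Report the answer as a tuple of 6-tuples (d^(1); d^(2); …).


Interval decomposition of M: I[1,3], I[2,5], I[4,4], I[6,6].
HN type (ℓ=5): μ^(1)=59; μ^(2)=5; μ^(3)=-7; μ^(4)=-10; μ^(5)=-13

((0, 0, 0, 0, 0, 1); (0, 0, 0, 0, 1, 0); (1, 1, 1, 0, 0, 0); (0, 1, 1, 1, 0, 0); (0, 0, 0, 1, 0, 0))


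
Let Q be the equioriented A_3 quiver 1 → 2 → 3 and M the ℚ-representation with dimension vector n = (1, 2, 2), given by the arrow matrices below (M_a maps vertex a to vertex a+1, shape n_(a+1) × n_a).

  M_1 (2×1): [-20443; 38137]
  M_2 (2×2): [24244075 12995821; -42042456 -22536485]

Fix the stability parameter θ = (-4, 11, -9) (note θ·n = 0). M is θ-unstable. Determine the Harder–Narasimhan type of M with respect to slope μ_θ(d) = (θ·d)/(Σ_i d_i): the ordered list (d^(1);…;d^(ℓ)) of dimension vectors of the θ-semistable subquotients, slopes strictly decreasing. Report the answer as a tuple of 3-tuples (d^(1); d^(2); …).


Barcode: M ≅ I[1,3], I[2,3]. HN layers by μ_θ (2 steps, strictly decreasing):
  μ^(1)=1; μ^(2)=-4

((0, 2, 2); (1, 0, 0))


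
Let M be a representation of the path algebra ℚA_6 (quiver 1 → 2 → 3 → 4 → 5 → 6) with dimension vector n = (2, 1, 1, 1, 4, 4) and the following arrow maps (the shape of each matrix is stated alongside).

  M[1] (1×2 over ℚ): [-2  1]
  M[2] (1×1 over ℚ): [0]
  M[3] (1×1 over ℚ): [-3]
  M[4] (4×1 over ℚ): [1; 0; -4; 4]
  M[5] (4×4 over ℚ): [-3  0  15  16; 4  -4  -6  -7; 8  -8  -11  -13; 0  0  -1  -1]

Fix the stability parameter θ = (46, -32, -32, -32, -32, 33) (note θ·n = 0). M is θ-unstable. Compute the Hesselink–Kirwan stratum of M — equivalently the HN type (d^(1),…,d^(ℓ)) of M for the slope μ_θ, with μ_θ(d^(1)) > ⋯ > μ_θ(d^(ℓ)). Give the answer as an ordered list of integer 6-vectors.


Barcode: M ≅ I[1,1], I[1,2], I[3,6], I[5,5], I[5,6]^2, I[6,6]. HN layers by μ_θ (4 steps, strictly decreasing):
  μ^(1)=46; μ^(2)=33; μ^(3)=7; μ^(4)=-32

((1, 0, 0, 0, 0, 0); (0, 0, 0, 0, 0, 4); (1, 1, 0, 0, 0, 0); (0, 0, 1, 1, 4, 0))


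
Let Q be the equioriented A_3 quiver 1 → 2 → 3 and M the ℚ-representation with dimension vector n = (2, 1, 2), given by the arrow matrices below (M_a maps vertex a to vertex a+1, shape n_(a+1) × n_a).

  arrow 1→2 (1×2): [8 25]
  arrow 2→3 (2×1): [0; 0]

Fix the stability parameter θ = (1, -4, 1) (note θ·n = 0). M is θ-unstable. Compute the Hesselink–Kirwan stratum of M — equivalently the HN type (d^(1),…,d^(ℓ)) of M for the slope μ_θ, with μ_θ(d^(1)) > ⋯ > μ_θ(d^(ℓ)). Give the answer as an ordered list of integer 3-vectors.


Interval decomposition of M: I[1,1], I[1,2], I[3,3]^2.
HN type (ℓ=2): μ^(1)=1; μ^(2)=-3/2

((1, 0, 2); (1, 1, 0))


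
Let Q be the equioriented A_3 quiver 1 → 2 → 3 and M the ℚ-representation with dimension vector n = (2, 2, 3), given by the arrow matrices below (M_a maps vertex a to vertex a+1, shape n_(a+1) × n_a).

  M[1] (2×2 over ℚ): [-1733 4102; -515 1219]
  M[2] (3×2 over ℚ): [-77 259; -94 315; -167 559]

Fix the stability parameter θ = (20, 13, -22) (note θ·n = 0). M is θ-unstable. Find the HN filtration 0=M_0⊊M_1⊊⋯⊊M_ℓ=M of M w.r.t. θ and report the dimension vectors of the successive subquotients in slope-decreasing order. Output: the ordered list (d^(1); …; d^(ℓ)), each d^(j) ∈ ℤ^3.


Via rank(M_{q-1}∘⋯∘M_p): M ≅ I[1,3]^2, I[3,3].
μ_θ-semistable layers: μ^(1)=11/3; μ^(2)=-22

((2, 2, 2); (0, 0, 1))


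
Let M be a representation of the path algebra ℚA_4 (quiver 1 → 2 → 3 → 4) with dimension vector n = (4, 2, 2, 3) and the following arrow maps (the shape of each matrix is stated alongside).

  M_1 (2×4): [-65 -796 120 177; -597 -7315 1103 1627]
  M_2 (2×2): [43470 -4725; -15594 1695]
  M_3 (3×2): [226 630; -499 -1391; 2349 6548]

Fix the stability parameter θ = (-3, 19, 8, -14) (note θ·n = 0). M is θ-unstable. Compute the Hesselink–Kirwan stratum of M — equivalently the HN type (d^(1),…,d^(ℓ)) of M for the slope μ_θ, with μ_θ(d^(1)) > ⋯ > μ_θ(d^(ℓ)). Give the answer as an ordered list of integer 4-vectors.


Barcode: M ≅ I[1,1]^2, I[1,2], I[1,4], I[3,4], I[4,4]. HN layers by μ_θ (4 steps, strictly decreasing):
  μ^(1)=19; μ^(2)=13/3; μ^(3)=-3; μ^(4)=-14

((0, 1, 0, 0); (0, 1, 1, 1); (4, 0, 1, 1); (0, 0, 0, 1))


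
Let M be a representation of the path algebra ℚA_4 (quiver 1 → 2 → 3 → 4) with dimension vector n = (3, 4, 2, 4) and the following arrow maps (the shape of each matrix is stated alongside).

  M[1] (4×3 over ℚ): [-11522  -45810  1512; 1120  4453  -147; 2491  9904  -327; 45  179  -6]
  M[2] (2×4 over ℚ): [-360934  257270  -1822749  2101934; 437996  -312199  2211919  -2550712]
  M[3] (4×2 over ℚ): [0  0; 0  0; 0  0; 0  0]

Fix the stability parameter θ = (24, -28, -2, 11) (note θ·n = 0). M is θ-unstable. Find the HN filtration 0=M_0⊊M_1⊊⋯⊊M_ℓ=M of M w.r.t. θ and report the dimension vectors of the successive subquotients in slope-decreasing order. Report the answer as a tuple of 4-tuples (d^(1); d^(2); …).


Interval decomposition of M: I[1,1], I[1,3]^2, I[2,2]^2, I[4,4]^4.
HN type (ℓ=4): μ^(1)=24; μ^(2)=11; μ^(3)=-2; μ^(4)=-28

((1, 0, 0, 0); (0, 0, 0, 4); (2, 2, 2, 0); (0, 2, 0, 0))


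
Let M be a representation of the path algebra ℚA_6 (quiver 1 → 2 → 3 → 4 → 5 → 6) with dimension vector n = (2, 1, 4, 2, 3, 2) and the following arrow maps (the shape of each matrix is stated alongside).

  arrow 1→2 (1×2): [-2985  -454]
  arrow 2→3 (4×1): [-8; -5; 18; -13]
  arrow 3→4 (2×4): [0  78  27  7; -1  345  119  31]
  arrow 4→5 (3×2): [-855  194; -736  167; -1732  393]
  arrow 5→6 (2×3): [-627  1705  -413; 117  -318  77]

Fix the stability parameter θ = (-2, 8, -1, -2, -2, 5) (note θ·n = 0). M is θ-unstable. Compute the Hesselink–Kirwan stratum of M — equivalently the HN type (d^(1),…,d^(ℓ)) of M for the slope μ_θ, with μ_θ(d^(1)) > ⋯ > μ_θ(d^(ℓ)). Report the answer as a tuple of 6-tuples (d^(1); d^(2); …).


Interval decomposition of M: I[1,1], I[1,6], I[3,3]^2, I[3,6], I[5,5].
HN type (ℓ=5): μ^(1)=5; μ^(2)=3/4; μ^(3)=-1; μ^(4)=-5/3; μ^(5)=-2

((0, 0, 0, 0, 0, 2); (0, 1, 1, 1, 1, 0); (0, 0, 2, 0, 0, 0); (0, 0, 1, 1, 1, 0); (2, 0, 0, 0, 1, 0))


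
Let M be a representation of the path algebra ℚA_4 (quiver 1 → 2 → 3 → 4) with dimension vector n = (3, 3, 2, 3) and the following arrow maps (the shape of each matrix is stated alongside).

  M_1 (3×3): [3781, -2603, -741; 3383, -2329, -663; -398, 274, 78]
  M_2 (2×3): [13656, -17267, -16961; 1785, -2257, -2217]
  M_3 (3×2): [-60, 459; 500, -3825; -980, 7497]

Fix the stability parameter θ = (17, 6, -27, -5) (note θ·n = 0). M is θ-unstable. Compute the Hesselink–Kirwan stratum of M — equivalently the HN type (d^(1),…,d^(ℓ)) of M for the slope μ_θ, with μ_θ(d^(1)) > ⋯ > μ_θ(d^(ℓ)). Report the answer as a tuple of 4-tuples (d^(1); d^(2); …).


Via rank(M_{q-1}∘⋯∘M_p): M ≅ I[1,1]^2, I[1,3], I[2,2], I[2,4], I[4,4]^2.
μ_θ-semistable layers: μ^(1)=17; μ^(2)=6; μ^(3)=-4/3; μ^(4)=-5; μ^(5)=-21/2

((2, 0, 0, 0); (0, 1, 0, 0); (1, 1, 1, 0); (0, 0, 0, 3); (0, 1, 1, 0))


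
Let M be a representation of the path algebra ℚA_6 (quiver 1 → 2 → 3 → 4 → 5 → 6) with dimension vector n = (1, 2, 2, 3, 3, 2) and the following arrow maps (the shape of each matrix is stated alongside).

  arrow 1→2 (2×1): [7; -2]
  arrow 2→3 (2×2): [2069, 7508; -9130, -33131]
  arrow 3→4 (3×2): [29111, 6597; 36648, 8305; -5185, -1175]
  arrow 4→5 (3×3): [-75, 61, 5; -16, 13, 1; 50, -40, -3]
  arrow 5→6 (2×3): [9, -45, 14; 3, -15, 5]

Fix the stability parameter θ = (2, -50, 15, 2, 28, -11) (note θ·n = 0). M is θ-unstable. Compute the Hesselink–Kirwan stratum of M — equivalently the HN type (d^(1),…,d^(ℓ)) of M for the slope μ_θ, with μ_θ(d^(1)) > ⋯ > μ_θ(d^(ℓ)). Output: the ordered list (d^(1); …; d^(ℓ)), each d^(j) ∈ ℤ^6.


Via rank(M_{q-1}∘⋯∘M_p): M ≅ I[1,6], I[2,5], I[4,6].
μ_θ-semistable layers: μ^(1)=28; μ^(2)=17/2; μ^(3)=2; μ^(4)=-24; μ^(5)=-50

((0, 0, 0, 0, 1, 0); (0, 0, 2, 2, 2, 2); (0, 0, 0, 1, 0, 0); (1, 1, 0, 0, 0, 0); (0, 1, 0, 0, 0, 0))


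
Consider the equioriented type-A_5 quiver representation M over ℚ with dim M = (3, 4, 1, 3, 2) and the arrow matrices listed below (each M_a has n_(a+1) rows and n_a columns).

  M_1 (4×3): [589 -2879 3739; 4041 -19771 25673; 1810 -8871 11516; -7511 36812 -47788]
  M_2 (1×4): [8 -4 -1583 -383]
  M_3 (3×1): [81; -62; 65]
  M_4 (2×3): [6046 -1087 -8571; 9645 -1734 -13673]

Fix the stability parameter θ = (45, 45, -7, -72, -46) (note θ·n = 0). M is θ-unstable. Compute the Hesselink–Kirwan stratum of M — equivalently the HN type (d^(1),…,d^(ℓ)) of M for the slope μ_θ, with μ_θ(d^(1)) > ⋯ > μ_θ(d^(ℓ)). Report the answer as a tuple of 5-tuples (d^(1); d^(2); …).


Barcode: M ≅ I[1,2]^2, I[1,5], I[2,2], I[4,4], I[4,5]. HN layers by μ_θ (4 steps, strictly decreasing):
  μ^(1)=45; μ^(2)=-7; μ^(3)=-46; μ^(4)=-72

((2, 3, 0, 0, 0); (1, 1, 1, 1, 1); (0, 0, 0, 0, 1); (0, 0, 0, 2, 0))


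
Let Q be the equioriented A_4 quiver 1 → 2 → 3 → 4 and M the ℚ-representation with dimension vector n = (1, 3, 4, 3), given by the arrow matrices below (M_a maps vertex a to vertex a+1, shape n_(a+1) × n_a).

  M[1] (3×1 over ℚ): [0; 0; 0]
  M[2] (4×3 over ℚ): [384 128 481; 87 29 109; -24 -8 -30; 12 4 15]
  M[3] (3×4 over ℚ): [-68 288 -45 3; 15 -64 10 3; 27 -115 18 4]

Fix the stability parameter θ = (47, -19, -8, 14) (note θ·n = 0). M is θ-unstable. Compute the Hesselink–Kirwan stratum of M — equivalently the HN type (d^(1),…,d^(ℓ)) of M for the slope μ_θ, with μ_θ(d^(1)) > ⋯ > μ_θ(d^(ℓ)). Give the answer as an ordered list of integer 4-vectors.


Interval decomposition of M: I[1,1], I[2,2], I[2,4]^2, I[3,3], I[3,4].
HN type (ℓ=4): μ^(1)=47; μ^(2)=14; μ^(3)=-8; μ^(4)=-19

((1, 0, 0, 0); (0, 0, 0, 3); (0, 0, 4, 0); (0, 3, 0, 0))


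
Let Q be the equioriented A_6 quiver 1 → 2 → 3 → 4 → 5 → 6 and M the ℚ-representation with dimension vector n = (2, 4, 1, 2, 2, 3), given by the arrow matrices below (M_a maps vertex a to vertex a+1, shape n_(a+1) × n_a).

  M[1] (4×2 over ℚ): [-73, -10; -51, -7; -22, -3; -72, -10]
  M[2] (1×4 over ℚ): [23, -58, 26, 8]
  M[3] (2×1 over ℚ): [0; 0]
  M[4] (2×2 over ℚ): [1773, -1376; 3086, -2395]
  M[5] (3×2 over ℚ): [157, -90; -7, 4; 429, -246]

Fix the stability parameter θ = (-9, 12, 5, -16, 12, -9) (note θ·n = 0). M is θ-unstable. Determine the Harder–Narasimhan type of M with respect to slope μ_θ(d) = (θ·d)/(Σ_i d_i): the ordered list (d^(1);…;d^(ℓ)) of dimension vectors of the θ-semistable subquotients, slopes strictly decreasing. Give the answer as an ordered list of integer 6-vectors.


Interval decomposition of M: I[1,2], I[1,3], I[2,2]^2, I[4,6]^2, I[6,6].
HN type (ℓ=5): μ^(1)=12; μ^(2)=17/2; μ^(3)=3/2; μ^(4)=-9; μ^(5)=-16

((0, 3, 0, 0, 0, 0); (0, 1, 1, 0, 0, 0); (0, 0, 0, 0, 2, 2); (2, 0, 0, 0, 0, 1); (0, 0, 0, 2, 0, 0))


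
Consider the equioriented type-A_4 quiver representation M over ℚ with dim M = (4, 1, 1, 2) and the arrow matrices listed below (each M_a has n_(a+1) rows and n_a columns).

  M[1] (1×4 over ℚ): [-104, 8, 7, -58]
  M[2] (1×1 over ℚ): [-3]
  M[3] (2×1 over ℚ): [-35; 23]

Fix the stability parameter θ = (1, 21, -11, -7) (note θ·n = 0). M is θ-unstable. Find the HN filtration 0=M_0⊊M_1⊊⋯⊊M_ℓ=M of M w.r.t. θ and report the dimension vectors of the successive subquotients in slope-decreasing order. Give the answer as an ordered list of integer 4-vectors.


Via rank(M_{q-1}∘⋯∘M_p): M ≅ I[1,1]^3, I[1,4], I[4,4].
μ_θ-semistable layers: μ^(1)=1; μ^(2)=-7

((4, 1, 1, 1); (0, 0, 0, 1))


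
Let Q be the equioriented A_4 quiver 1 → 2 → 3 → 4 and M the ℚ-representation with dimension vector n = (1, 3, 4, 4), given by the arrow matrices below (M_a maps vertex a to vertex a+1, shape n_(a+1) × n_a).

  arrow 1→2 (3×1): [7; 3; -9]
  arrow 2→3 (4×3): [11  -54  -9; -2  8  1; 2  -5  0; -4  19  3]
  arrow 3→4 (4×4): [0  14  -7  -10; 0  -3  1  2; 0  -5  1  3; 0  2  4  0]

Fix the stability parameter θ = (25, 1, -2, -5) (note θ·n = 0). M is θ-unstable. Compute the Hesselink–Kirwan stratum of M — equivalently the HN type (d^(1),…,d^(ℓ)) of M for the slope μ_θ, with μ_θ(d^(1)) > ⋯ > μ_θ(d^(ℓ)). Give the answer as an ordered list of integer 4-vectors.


Via rank(M_{q-1}∘⋯∘M_p): M ≅ I[1,4], I[2,3], I[2,4], I[3,4], I[4,4].
μ_θ-semistable layers: μ^(1)=19/4; μ^(2)=-1/2; μ^(3)=-2; μ^(4)=-7/2; μ^(5)=-5

((1, 1, 1, 1); (0, 1, 1, 0); (0, 1, 1, 1); (0, 0, 1, 1); (0, 0, 0, 1))


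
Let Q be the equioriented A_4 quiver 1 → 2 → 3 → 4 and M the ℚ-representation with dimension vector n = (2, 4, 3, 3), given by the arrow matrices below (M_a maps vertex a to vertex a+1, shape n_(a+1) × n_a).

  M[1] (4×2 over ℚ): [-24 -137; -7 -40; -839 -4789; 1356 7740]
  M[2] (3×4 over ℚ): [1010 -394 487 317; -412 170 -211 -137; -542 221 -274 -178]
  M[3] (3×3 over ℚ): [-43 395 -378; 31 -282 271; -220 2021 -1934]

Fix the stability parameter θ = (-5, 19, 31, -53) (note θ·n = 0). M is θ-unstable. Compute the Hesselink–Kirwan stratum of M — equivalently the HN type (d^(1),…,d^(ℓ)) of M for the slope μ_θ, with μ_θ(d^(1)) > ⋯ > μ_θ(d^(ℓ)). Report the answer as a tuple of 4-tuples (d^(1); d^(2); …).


Barcode: M ≅ I[1,4]^2, I[2,2], I[2,4]. HN layers by μ_θ (3 steps, strictly decreasing):
  μ^(1)=19; μ^(2)=-1; μ^(3)=-5

((0, 1, 0, 0); (0, 3, 3, 3); (2, 0, 0, 0))


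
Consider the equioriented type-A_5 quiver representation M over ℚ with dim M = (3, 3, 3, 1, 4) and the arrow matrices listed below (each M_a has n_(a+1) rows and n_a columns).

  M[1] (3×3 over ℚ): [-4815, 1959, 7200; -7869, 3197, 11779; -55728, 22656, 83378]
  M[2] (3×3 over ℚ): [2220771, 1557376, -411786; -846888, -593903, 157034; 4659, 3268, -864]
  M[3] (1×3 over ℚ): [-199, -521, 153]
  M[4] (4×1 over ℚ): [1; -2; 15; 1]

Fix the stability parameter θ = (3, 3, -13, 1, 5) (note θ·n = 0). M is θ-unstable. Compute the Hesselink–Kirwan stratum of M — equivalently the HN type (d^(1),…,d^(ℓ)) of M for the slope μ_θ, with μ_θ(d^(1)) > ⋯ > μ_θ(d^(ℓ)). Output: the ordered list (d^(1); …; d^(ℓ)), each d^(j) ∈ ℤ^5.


Barcode: M ≅ I[1,1], I[1,3], I[1,5], I[2,3], I[5,5]^3. HN layers by μ_θ (5 steps, strictly decreasing):
  μ^(1)=5; μ^(2)=3; μ^(3)=1; μ^(4)=-7/3; μ^(5)=-5

((0, 0, 0, 0, 4); (1, 0, 0, 0, 0); (0, 0, 0, 1, 0); (2, 2, 2, 0, 0); (0, 1, 1, 0, 0))


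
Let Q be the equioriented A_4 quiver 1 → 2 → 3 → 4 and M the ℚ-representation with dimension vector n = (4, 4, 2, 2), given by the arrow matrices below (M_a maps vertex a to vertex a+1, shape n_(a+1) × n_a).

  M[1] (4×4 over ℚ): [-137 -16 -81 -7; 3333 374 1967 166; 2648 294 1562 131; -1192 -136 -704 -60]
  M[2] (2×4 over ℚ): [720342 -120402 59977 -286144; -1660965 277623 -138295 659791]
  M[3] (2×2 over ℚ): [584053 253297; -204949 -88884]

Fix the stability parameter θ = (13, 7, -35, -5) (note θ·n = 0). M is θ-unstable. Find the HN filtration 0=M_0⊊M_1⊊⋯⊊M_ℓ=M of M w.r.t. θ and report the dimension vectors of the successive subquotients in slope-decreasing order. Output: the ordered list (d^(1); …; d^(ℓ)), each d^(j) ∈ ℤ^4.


Via rank(M_{q-1}∘⋯∘M_p): M ≅ I[1,1]^2, I[1,2], I[1,4], I[2,2], I[2,4].
μ_θ-semistable layers: μ^(1)=13; μ^(2)=10; μ^(3)=7; μ^(4)=-5; μ^(5)=-14

((2, 0, 0, 0); (1, 1, 0, 0); (0, 1, 0, 0); (1, 1, 1, 2); (0, 1, 1, 0))


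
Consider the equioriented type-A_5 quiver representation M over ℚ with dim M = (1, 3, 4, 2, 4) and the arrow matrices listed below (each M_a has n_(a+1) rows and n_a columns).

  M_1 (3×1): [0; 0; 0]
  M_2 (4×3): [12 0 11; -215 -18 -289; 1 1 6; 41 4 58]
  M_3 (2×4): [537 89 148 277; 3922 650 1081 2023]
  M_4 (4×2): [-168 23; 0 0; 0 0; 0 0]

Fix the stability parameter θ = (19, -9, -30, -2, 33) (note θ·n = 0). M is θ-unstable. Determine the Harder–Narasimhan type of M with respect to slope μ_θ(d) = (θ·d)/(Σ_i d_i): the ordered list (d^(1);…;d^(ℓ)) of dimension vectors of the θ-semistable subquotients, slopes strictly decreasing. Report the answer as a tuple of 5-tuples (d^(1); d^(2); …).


Barcode: M ≅ I[1,1], I[2,3], I[2,4], I[2,5], I[3,3], I[5,5]^3. HN layers by μ_θ (5 steps, strictly decreasing):
  μ^(1)=33; μ^(2)=19; μ^(3)=-2; μ^(4)=-39/2; μ^(5)=-30

((0, 0, 0, 0, 4); (1, 0, 0, 0, 0); (0, 0, 0, 2, 0); (0, 3, 3, 0, 0); (0, 0, 1, 0, 0))


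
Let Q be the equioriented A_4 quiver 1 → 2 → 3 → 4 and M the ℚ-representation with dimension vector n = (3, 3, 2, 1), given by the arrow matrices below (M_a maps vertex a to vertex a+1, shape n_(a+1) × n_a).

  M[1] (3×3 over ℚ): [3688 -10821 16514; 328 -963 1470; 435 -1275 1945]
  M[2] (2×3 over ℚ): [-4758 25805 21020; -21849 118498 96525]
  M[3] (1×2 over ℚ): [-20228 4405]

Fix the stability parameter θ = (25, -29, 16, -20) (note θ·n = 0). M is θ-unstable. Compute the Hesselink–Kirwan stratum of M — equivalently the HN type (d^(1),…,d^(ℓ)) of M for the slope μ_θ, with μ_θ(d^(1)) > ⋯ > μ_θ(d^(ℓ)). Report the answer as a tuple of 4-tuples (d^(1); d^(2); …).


Barcode: M ≅ I[1,1], I[1,3], I[1,4], I[2,2]. HN layers by μ_θ (4 steps, strictly decreasing):
  μ^(1)=25; μ^(2)=16; μ^(3)=-2; μ^(4)=-29

((1, 0, 0, 0); (0, 0, 1, 0); (2, 2, 1, 1); (0, 1, 0, 0))


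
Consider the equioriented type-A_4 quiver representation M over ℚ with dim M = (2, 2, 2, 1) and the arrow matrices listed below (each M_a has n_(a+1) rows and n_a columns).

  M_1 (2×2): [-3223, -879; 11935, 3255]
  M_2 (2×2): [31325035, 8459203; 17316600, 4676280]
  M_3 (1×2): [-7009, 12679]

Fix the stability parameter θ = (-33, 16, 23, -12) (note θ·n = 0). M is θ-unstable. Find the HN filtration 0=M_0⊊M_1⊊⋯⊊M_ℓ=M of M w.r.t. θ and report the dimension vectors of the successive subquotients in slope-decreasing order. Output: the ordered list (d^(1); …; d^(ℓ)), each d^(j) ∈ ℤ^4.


Interval decomposition of M: I[1,1], I[1,2], I[2,4], I[3,3].
HN type (ℓ=4): μ^(1)=23; μ^(2)=16; μ^(3)=9; μ^(4)=-33

((0, 0, 1, 0); (0, 1, 0, 0); (0, 1, 1, 1); (2, 0, 0, 0))


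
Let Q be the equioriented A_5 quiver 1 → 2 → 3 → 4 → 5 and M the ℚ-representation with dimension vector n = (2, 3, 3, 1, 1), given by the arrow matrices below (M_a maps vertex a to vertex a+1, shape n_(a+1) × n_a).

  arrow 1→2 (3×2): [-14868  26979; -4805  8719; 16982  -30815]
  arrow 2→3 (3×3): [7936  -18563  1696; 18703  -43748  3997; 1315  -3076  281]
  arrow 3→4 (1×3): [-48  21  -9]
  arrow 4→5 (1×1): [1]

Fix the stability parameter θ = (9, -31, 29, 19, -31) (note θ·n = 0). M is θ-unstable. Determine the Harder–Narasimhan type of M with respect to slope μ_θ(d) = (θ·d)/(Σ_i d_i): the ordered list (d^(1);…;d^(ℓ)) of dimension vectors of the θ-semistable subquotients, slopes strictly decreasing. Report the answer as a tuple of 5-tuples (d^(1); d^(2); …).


Interval decomposition of M: I[1,2], I[1,3], I[2,3], I[3,5].
HN type (ℓ=4): μ^(1)=29; μ^(2)=17/3; μ^(3)=-11; μ^(4)=-31

((0, 0, 2, 0, 0); (0, 0, 1, 1, 1); (2, 2, 0, 0, 0); (0, 1, 0, 0, 0))


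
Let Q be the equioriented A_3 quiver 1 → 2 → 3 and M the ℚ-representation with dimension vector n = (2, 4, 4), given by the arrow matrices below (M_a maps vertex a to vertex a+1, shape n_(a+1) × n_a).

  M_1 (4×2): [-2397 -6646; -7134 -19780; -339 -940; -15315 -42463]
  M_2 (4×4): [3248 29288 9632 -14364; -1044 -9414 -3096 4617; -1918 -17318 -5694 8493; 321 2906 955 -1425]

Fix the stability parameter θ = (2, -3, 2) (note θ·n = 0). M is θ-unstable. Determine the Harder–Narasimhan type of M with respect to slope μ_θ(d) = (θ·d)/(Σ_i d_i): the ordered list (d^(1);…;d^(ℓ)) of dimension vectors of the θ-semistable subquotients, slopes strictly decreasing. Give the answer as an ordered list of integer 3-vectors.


Via rank(M_{q-1}∘⋯∘M_p): M ≅ I[1,2], I[1,3], I[2,2], I[2,3], I[3,3]^2.
μ_θ-semistable layers: μ^(1)=2; μ^(2)=-1/2; μ^(3)=-3

((0, 0, 4); (2, 2, 0); (0, 2, 0))


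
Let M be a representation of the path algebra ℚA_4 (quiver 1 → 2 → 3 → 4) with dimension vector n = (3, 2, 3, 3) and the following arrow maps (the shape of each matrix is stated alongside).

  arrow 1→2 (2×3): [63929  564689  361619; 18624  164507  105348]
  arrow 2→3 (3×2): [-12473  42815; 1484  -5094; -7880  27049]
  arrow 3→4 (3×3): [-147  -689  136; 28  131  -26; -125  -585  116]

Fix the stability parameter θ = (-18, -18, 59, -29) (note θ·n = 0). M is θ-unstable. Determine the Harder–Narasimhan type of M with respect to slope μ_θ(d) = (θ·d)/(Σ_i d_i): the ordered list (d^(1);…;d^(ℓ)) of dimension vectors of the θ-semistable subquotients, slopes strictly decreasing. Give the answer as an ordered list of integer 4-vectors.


Via rank(M_{q-1}∘⋯∘M_p): M ≅ I[1,1], I[1,3], I[1,4], I[3,4], I[4,4].
μ_θ-semistable layers: μ^(1)=59; μ^(2)=15; μ^(3)=-18; μ^(4)=-29

((0, 0, 1, 0); (0, 0, 2, 2); (3, 2, 0, 0); (0, 0, 0, 1))


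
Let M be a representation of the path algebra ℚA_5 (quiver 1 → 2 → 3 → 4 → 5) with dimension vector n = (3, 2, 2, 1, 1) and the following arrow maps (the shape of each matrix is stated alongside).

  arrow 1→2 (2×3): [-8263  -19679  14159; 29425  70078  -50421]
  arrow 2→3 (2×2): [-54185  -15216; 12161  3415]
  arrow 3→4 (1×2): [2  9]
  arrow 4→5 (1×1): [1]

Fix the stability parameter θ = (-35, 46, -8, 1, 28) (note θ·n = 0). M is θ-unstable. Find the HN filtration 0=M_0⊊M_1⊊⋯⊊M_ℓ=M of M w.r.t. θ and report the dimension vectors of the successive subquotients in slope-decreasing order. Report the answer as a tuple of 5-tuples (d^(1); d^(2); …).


Barcode: M ≅ I[1,1], I[1,3], I[1,5]. HN layers by μ_θ (4 steps, strictly decreasing):
  μ^(1)=28; μ^(2)=19; μ^(3)=13; μ^(4)=-35

((0, 0, 0, 0, 1); (0, 1, 1, 0, 0); (0, 1, 1, 1, 0); (3, 0, 0, 0, 0))


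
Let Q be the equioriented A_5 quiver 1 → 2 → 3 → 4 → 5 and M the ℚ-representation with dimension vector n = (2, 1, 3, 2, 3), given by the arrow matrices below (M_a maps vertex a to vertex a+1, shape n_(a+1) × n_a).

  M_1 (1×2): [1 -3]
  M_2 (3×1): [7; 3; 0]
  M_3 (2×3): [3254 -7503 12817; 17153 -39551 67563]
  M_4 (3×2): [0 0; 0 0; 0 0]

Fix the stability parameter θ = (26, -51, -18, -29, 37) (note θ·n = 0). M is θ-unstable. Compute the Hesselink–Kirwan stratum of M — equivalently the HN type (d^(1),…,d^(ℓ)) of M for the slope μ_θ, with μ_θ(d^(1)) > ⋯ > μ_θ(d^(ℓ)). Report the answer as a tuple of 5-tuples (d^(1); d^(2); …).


Barcode: M ≅ I[1,1], I[1,4], I[3,3], I[3,4], I[5,5]^3. HN layers by μ_θ (4 steps, strictly decreasing):
  μ^(1)=37; μ^(2)=26; μ^(3)=-18; μ^(4)=-47/2

((0, 0, 0, 0, 3); (1, 0, 0, 0, 0); (1, 1, 2, 1, 0); (0, 0, 1, 1, 0))


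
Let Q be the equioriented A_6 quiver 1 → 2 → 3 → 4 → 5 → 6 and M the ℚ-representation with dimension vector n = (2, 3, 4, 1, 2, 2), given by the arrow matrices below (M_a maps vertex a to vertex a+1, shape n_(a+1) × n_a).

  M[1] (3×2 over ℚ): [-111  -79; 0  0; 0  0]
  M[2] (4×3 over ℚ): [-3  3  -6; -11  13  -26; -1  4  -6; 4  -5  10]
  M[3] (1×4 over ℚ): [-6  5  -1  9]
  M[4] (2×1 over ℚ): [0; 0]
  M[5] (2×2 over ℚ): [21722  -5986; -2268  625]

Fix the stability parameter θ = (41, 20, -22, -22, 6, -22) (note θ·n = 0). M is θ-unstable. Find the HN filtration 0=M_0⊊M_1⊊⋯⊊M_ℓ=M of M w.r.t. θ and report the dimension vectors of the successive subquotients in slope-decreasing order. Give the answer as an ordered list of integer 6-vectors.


Interval decomposition of M: I[1,1], I[1,3], I[2,3], I[2,4], I[3,3], I[5,6]^2.
HN type (ℓ=5): μ^(1)=41; μ^(2)=13; μ^(3)=-1; μ^(4)=-8; μ^(5)=-22

((1, 0, 0, 0, 0, 0); (1, 1, 1, 0, 0, 0); (0, 1, 1, 0, 0, 0); (0, 1, 1, 1, 2, 2); (0, 0, 1, 0, 0, 0))


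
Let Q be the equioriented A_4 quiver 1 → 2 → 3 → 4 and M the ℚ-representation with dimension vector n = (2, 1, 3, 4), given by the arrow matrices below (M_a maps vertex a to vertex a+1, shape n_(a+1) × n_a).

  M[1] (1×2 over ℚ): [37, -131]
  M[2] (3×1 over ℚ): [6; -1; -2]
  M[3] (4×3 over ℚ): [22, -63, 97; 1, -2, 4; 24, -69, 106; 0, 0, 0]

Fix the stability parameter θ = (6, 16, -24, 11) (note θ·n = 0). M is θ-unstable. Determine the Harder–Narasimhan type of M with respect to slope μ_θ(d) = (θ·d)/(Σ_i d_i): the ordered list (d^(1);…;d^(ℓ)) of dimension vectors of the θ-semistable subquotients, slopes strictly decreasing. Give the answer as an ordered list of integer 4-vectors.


Via rank(M_{q-1}∘⋯∘M_p): M ≅ I[1,1], I[1,4], I[3,4]^2, I[4,4].
μ_θ-semistable layers: μ^(1)=11; μ^(2)=6; μ^(3)=-2/3; μ^(4)=-24

((0, 0, 0, 4); (1, 0, 0, 0); (1, 1, 1, 0); (0, 0, 2, 0))


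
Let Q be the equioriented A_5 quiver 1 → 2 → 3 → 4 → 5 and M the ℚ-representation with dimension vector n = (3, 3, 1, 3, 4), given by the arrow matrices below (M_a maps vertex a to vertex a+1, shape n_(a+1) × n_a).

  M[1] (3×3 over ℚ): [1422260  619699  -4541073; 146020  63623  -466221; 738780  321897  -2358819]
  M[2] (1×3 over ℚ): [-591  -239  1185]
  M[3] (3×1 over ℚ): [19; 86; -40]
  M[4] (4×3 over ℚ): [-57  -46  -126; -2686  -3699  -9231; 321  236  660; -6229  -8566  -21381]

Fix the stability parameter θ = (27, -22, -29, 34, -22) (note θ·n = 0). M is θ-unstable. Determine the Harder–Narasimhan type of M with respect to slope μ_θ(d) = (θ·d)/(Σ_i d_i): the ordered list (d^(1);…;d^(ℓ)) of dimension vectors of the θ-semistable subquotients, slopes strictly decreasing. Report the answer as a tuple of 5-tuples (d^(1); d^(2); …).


Interval decomposition of M: I[1,1]^2, I[1,5], I[2,2]^2, I[4,5]^2, I[5,5].
HN type (ℓ=4): μ^(1)=27; μ^(2)=6; μ^(3)=-8; μ^(4)=-22

((2, 0, 0, 0, 0); (0, 0, 0, 3, 3); (1, 1, 1, 0, 0); (0, 2, 0, 0, 1))
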